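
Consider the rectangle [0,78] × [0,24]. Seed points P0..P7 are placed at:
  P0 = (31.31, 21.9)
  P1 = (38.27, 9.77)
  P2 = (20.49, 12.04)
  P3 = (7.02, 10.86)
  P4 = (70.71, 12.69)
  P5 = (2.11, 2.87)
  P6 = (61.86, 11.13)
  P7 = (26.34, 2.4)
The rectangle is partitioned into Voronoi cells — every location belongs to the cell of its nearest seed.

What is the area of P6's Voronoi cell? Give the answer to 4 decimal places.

1. box [0,78]×[0,24]: [(0, 0) (78, 0) (78, 24) (0, 24)]
2. ⊥bis P6·P0 via (46.585,16.515): [(40.7629, 0) (78, 0) (78, 24) (49.2237, 24)]  |A|=792.1609
3. ⊥bis P6·P1 via (50.065,10.45): [(50.6675, 0) (78, 0) (78, 24) (49.2838, 24)]  |A|=672.5846
4. ⊥bis P6·P2 via (41.175,11.585): [(50.6675, 0) (78, 0) (78, 24) (49.2838, 24)]  |A|=672.5846
5. ⊥bis P6·P3 via (34.44,10.995): [(50.6675, 0) (78, 0) (78, 24) (49.2838, 24)]  |A|=672.5846
6. ⊥bis P6·P4 via (66.285,11.91): [(50.6675, 0) (68.3844, 0) (64.1539, 24) (49.2838, 24)]  |A|=391.0439
7. ⊥bis P6·P5 via (31.985,7): [(50.6675, 0) (68.3844, 0) (64.1539, 24) (49.2838, 24)]  |A|=391.0439
8. ⊥bis P6·P7 via (44.1,6.765): [(50.6675, 0) (68.3844, 0) (64.1539, 24) (49.2838, 24)]  |A|=391.0439
9. canonical 4-gon: [(50.6675, 0) (68.3844, 0) (64.1539, 24) (49.2838, 24)]
10. shoelace: 391.0439

Area of P6's cell: 391.0439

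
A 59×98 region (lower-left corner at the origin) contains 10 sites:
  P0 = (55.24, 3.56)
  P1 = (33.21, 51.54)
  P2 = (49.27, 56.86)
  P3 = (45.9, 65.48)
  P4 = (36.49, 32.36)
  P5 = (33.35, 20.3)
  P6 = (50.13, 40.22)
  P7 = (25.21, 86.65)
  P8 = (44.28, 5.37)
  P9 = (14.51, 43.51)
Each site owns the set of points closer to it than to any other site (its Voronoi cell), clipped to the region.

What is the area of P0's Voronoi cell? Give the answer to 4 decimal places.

Area of P0's cell: 181.6173

1. box [0,59]×[0,98]: [(0, 0) (59, 0) (59, 98) (0, 98)]
2. ⊥bis P0·P1 via (44.225,27.55): [(0, 7.2441) (0, 0) (59, 0) (59, 34.3339)]  |A|=1226.5523
3. ⊥bis P0·P2 via (52.255,30.21): [(49.2966, 29.8786) (0, 7.2441) (0, 0) (59, 0) (59, 30.9655)]  |A|=1210.2096
4. ⊥bis P0·P3 via (50.57,34.52): [(49.2966, 29.8786) (0, 7.2441) (0, 0) (59, 0) (59, 30.9655)]  |A|=1210.2096
5. ⊥bis P0·P4 via (45.865,17.96): [(18.2784, 0) (59, 0) (59, 26.5114)]  |A|=539.7934
6. ⊥bis P0·P5 via (44.295,11.93): [(51.9219, 21.9033) (35.1717, 0) (59, 0) (59, 26.5114)]  |A|=354.7839
7. ⊥bis P0·P6 via (52.685,21.89): [(51.8195, 21.7694) (35.1717, 0) (59, 0) (59, 22.7702)]  |A|=341.1141
8. ⊥bis P0·P7 via (40.225,45.105): [(51.8195, 21.7694) (35.1717, 0) (59, 0) (59, 22.7702)]  |A|=341.1141
9. ⊥bis P0·P8 via (49.76,4.465): [(52.6366, 21.8832) (49.0226, 0) (59, 0) (59, 22.7702)]  |A|=181.6173
10. ⊥bis P0·P9 via (34.875,23.535): [(52.6366, 21.8832) (49.0226, 0) (59, 0) (59, 22.7702)]  |A|=181.6173
11. canonical 4-gon: [(52.6366, 21.8832) (49.0226, 0) (59, 0) (59, 22.7702)]
12. shoelace: 181.6173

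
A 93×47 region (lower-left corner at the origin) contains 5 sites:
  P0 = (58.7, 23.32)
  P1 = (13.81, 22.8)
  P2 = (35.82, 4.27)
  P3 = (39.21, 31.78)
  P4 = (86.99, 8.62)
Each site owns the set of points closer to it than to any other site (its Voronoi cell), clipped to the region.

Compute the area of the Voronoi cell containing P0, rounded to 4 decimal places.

1. box [0,93]×[0,47]: [(0, 0) (93, 0) (93, 47) (0, 47)]
2. ⊥bis P0·P1 via (36.255,23.06): [(36.5221, 0) (93, 0) (93, 47) (35.9777, 47)]  |A|=2667.2546
3. ⊥bis P0·P2 via (47.26,13.795): [(36.2086, 27.0683) (58.7458, 0) (93, 0) (93, 47) (35.9777, 47)]  |A|=2366.476
4. ⊥bis P0·P3 via (48.955,27.55): [(44.4496, 17.1705) (58.7458, 0) (93, 0) (93, 47) (57.3976, 47)]  |A|=1966.0165
5. ⊥bis P0·P4 via (72.845,15.97): [(44.4496, 17.1705) (58.7458, 0) (64.5467, 0) (88.9688, 47) (57.3976, 47)]  |A|=1202.6296
6. canonical 5-gon: [(44.4496, 17.1705) (58.7458, 0) (64.5467, 0) (88.9688, 47) (57.3976, 47)]
7. shoelace: 1202.6296

Area of P0's cell: 1202.6296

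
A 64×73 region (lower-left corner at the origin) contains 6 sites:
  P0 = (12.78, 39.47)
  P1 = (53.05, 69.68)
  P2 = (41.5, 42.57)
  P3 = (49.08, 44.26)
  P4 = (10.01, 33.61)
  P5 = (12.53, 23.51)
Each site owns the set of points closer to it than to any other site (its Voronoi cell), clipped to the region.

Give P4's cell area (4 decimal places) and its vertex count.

Area of P4's cell: 181.2080 (3 vertices)

1. box [0,64]×[0,73]: [(0, 0) (64, 0) (64, 73) (0, 73)]
2. ⊥bis P4·P0 via (11.395,36.54): [(0, 41.9264) (0, 0) (64, 0) (64, 11.6738)]  |A|=1715.206
3. ⊥bis P4·P1 via (31.53,51.645): [(0, 41.9264) (0, 0) (64, 0) (64, 11.6738)]  |A|=1715.206
4. ⊥bis P4·P2 via (25.755,38.09): [(28.4961, 28.4564) (0, 41.9264) (0, 0) (36.5929, 0)]  |A|=1118.0201
5. ⊥bis P4·P3 via (29.545,38.935): [(28.4961, 28.4564) (0, 41.9264) (0, 0) (36.5929, 0)]  |A|=1118.0201
6. ⊥bis P4·P5 via (11.27,28.56): [(22.4014, 31.3373) (0, 41.9264) (0, 25.7481)]  |A|=181.208
7. canonical 3-gon: [(22.4014, 31.3373) (0, 41.9264) (0, 25.7481)]
8. shoelace: 181.208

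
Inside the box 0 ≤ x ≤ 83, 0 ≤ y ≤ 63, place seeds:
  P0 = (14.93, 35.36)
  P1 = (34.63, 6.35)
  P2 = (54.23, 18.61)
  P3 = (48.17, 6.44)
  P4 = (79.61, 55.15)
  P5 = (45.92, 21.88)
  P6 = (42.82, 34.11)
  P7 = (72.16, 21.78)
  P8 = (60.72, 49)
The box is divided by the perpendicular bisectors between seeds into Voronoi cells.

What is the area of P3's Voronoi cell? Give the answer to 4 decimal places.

1. box [0,83]×[0,63]: [(0, 0) (83, 0) (83, 63) (0, 63)]
2. ⊥bis P3·P0 via (31.55,20.9): [(13.3662, 0) (83, 0) (83, 63) (68.1785, 63)]  |A|=2660.3399
3. ⊥bis P3·P1 via (41.4,6.395): [(41.2296, 32.0256) (41.4425, 0) (83, 0) (83, 63) (68.1785, 63)]  |A|=2210.761
4. ⊥bis P3·P2 via (51.2,12.525): [(41.3266, 17.4414) (41.4425, 0) (76.3533, 0)]  |A|=304.4474
5. ⊥bis P3·P4 via (63.89,30.795): [(41.3266, 17.4414) (41.4425, 0) (76.3533, 0)]  |A|=304.4474
6. ⊥bis P3·P5 via (47.045,14.16): [(47.7192, 14.2582) (41.3539, 13.3307) (41.4425, 0) (76.3533, 0)]  |A|=291.3516
7. ⊥bis P3·P6 via (45.495,20.275): [(47.7192, 14.2582) (41.3539, 13.3307) (41.4425, 0) (76.3533, 0)]  |A|=291.3516
8. ⊥bis P3·P7 via (60.165,14.11): [(65.8399, 5.2351) (47.7192, 14.2582) (41.3539, 13.3307) (41.4425, 0) (69.1874, 0)]  |A|=272.5943
9. ⊥bis P3·P8 via (54.445,27.72): [(65.8399, 5.2351) (47.7192, 14.2582) (41.3539, 13.3307) (41.4425, 0) (69.1874, 0)]  |A|=272.5943
10. canonical 5-gon: [(65.8399, 5.2351) (47.7192, 14.2582) (41.3539, 13.3307) (41.4425, 0) (69.1874, 0)]
11. shoelace: 272.5943

Area of P3's cell: 272.5943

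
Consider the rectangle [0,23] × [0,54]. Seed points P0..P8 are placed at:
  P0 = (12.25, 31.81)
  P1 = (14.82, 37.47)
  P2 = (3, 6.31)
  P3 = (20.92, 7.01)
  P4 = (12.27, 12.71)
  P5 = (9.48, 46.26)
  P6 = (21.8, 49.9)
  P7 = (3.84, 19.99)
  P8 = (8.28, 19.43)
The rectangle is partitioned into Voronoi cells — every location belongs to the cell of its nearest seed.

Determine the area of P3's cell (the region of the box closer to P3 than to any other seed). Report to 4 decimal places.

1. box [0,23]×[0,54]: [(0, 0) (23, 0) (23, 54) (0, 54)]
2. ⊥bis P3·P0 via (16.585,19.41): [(0, 13.6119) (0, 0) (23, 0) (23, 21.6527)]  |A|=405.5429
3. ⊥bis P3·P1 via (17.87,22.24): [(0, 13.6119) (0, 0) (23, 0) (23, 21.6527)]  |A|=405.5429
4. ⊥bis P3·P2 via (11.96,6.66): [(11.531, 17.6431) (12.2202, 0) (23, 0) (23, 21.6527)]  |A|=219.2626
5. ⊥bis P3·P4 via (16.595,9.86): [(12.1014, 3.0407) (12.2202, 0) (23, 0) (23, 19.5799)]  |A|=123.0861
6. ⊥bis P3·P5 via (15.2,26.635): [(12.1014, 3.0407) (12.2202, 0) (23, 0) (23, 19.5799)]  |A|=123.0861
7. ⊥bis P3·P6 via (21.36,28.455): [(12.1014, 3.0407) (12.2202, 0) (23, 0) (23, 19.5799)]  |A|=123.0861
8. ⊥bis P3·P7 via (12.38,13.5): [(12.1014, 3.0407) (12.2202, 0) (23, 0) (23, 19.5799)]  |A|=123.0861
9. ⊥bis P3·P8 via (14.6,13.22): [(12.1014, 3.0407) (12.2202, 0) (23, 0) (23, 19.5799)]  |A|=123.0861
10. canonical 4-gon: [(12.1014, 3.0407) (12.2202, 0) (23, 0) (23, 19.5799)]
11. shoelace: 123.0861

Area of P3's cell: 123.0861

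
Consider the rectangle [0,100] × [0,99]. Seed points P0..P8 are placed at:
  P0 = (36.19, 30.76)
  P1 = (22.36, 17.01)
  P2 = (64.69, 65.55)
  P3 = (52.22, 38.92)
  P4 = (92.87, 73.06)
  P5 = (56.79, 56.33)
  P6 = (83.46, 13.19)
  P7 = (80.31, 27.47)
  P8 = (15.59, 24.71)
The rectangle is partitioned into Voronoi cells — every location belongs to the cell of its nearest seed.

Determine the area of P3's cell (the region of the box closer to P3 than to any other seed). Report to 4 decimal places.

Area of P3's cell: 649.3354

1. box [0,100]×[0,99]: [(0, 0) (100, 0) (100, 99) (0, 99)]
2. ⊥bis P3·P0 via (44.205,34.84): [(61.9401, 0) (100, 0) (100, 99) (11.5446, 99)]  |A|=6262.5032
3. ⊥bis P3·P1 via (37.29,27.965): [(61.9401, 0) (100, 0) (100, 99) (11.5446, 99)]  |A|=6262.5032
4. ⊥bis P3·P2 via (58.455,52.235): [(28.1189, 66.4404) (61.9401, 0) (100, 0) (100, 32.7808)]  |A|=2442.5148
5. ⊥bis P3·P4 via (72.545,55.99): [(86.8759, 38.9264) (28.1189, 66.4404) (61.9401, 0) (100, 0) (100, 23.2997)]  |A|=2380.2999
6. ⊥bis P3·P5 via (54.505,47.625): [(86.8759, 38.9264) (85.8967, 39.3849) (35.1045, 52.7175) (61.9401, 0) (100, 0) (100, 23.2997)]  |A|=2078.3588
7. ⊥bis P3·P6 via (67.84,26.055): [(80.077, 40.9125) (35.1045, 52.7175) (55.9968, 11.6756)]  |A|=799.5624
8. ⊥bis P3·P7 via (66.265,33.195): [(58.9596, 15.2729) (70.4418, 43.4417) (35.1045, 52.7175) (55.9968, 11.6756)]  |A|=649.3354
9. ⊥bis P3·P8 via (33.905,31.815): [(58.9596, 15.2729) (70.4418, 43.4417) (35.1045, 52.7175) (55.9968, 11.6756)]  |A|=649.3354
10. canonical 4-gon: [(58.9596, 15.2729) (70.4418, 43.4417) (35.1045, 52.7175) (55.9968, 11.6756)]
11. shoelace: 649.3354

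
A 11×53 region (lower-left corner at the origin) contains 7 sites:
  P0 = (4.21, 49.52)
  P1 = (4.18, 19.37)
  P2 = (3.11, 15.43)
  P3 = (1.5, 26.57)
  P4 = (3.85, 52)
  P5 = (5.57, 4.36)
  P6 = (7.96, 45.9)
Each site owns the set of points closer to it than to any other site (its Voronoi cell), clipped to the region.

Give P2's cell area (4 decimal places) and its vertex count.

1. box [0,11]×[0,53]: [(0, 0) (11, 0) (11, 53) (0, 53)]
2. ⊥bis P2·P0 via (3.66,32.475): [(0, 32.5931) (0, 0) (11, 0) (11, 32.2382)]  |A|=356.5719
3. ⊥bis P2·P1 via (3.645,17.4): [(0, 18.3899) (0, 0) (11, 0) (11, 15.4026)]  |A|=185.8585
4. ⊥bis P2·P3 via (2.305,21): [(0, 18.3899) (0, 0) (11, 0) (11, 15.4026)]  |A|=185.8585
5. ⊥bis P2·P4 via (3.48,33.715): [(0, 18.3899) (0, 0) (11, 0) (11, 15.4026)]  |A|=185.8585
6. ⊥bis P2·P5 via (4.34,9.895): [(0, 18.3899) (0, 8.9306) (11, 11.375) (11, 15.4026)]  |A|=74.178
7. ⊥bis P2·P6 via (5.535,30.665): [(0, 18.3899) (0, 8.9306) (11, 11.375) (11, 15.4026)]  |A|=74.178
8. canonical 4-gon: [(0, 18.3899) (0, 8.9306) (11, 11.375) (11, 15.4026)]
9. shoelace: 74.178

Area of P2's cell: 74.1780 (4 vertices)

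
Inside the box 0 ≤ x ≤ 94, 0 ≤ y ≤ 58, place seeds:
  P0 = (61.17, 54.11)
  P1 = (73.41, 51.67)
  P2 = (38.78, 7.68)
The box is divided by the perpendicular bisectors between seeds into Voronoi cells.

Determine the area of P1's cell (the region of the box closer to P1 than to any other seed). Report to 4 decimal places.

1. box [0,94]×[0,58]: [(0, 0) (94, 0) (94, 58) (0, 58)]
2. ⊥bis P1·P0 via (67.29,52.89): [(56.7466, 0) (94, 0) (94, 58) (68.3087, 58)]  |A|=1825.3984
3. ⊥bis P1·P2 via (56.095,29.675): [(61.7714, 25.2064) (93.7907, 0) (94, 0) (94, 58) (68.3087, 58)]  |A|=1358.523
4. canonical 5-gon: [(61.7714, 25.2064) (93.7907, 0) (94, 0) (94, 58) (68.3087, 58)]
5. shoelace: 1358.523

Area of P1's cell: 1358.5230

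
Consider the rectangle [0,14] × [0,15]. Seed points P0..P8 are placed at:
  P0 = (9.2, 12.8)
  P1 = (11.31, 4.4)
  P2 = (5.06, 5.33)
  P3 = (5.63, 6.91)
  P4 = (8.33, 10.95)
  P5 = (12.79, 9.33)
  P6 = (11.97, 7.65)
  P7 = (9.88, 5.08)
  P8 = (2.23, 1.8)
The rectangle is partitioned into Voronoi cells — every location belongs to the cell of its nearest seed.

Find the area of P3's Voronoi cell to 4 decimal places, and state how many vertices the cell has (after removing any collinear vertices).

Area of P3's cell: 34.6390 (4 vertices)

1. box [0,14]×[0,15]: [(0, 0) (14, 0) (14, 15) (0, 15)]
2. ⊥bis P3·P0 via (7.415,9.855): [(0, 14.3493) (0, 0) (14, 0) (14, 5.8638)]  |A|=141.4915
3. ⊥bis P3·P1 via (8.47,5.655): [(9.711, 8.4634) (0, 14.3493) (0, 0) (5.971, 0)]  |A|=94.9408
4. ⊥bis P3·P2 via (5.345,6.12): [(8.2175, 5.0837) (9.711, 8.4634) (0, 14.3493) (0, 8.0483)]  |A|=46.6948
5. ⊥bis P3·P4 via (6.98,8.93): [(8.2175, 5.0837) (9.2476, 7.4146) (0, 13.5949) (0, 8.0483)]  |A|=36.7499
6. ⊥bis P3·P5 via (9.21,8.12): [(8.2175, 5.0837) (9.2476, 7.4146) (0, 13.5949) (0, 8.0483)]  |A|=36.7499
7. ⊥bis P3·P6 via (8.8,7.28): [(8.2175, 5.0837) (8.8811, 6.5853) (8.7451, 7.7504) (0, 13.5949) (0, 8.0483)]  |A|=36.48
8. ⊥bis P3·P7 via (7.755,5.995): [(7.4776, 5.3507) (8.5632, 7.8719) (0, 13.5949) (0, 8.0483)]  |A|=34.639
9. ⊥bis P3·P8 via (3.93,4.355): [(7.4776, 5.3507) (8.5632, 7.8719) (0, 13.5949) (0, 8.0483)]  |A|=34.639
10. canonical 4-gon: [(7.4776, 5.3507) (8.5632, 7.8719) (0, 13.5949) (0, 8.0483)]
11. shoelace: 34.639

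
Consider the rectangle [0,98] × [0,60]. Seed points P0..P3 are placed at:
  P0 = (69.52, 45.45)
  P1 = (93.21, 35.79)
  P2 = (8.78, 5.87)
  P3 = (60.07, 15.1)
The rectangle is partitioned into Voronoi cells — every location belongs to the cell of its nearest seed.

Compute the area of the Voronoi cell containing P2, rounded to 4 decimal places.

Area of P2's cell: 1773.7872

1. box [0,98]×[0,60]: [(0, 0) (98, 0) (98, 60) (0, 60)]
2. ⊥bis P2·P0 via (39.15,25.66): [(0, 0) (55.8708, 0) (16.773, 60) (0, 60)]  |A|=2179.3156
3. ⊥bis P2·P1 via (50.995,20.83): [(0, 0) (55.8708, 0) (16.773, 60) (0, 60)]  |A|=2179.3156
4. ⊥bis P2·P3 via (34.425,10.485): [(0, 0) (36.3119, 0) (28.8495, 41.4672) (16.773, 60) (0, 60)]  |A|=1773.7872
5. canonical 5-gon: [(0, 0) (36.3119, 0) (28.8495, 41.4672) (16.773, 60) (0, 60)]
6. shoelace: 1773.7872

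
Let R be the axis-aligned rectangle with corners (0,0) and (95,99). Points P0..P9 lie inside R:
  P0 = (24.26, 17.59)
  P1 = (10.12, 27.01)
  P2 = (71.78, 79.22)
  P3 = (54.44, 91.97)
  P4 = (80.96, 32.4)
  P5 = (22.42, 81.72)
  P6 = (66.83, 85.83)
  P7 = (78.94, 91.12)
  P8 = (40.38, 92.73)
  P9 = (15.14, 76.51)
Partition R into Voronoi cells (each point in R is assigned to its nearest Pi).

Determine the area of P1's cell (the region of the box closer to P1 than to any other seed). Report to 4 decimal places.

1. box [0,95]×[0,99]: [(0, 0) (95, 0) (95, 99) (0, 99)]
2. ⊥bis P1·P0 via (17.19,22.3): [(0, 0) (2.3338, 0) (68.2872, 99) (0, 99)]  |A|=3495.7404
3. ⊥bis P1·P2 via (40.95,53.115): [(0, 0) (2.3338, 0) (39.1416, 55.2507) (2.0973, 99) (0, 99)]  |A|=2047.8611
4. ⊥bis P1·P3 via (32.28,59.49): [(0, 81.5135) (0, 0) (2.3338, 0) (38.9391, 54.9467)]  |A|=1651.1504
5. ⊥bis P1·P4 via (45.54,29.705): [(0, 81.5135) (0, 0) (2.3338, 0) (38.9391, 54.9467)]  |A|=1651.1504
6. ⊥bis P1·P5 via (16.27,54.365): [(0, 58.0229) (0, 0) (2.3338, 0) (35.649, 50.0082)]  |A|=1092.5854
7. ⊥bis P1·P6 via (38.475,56.42): [(0, 58.0229) (0, 0) (2.3338, 0) (35.649, 50.0082)]  |A|=1092.5854
8. ⊥bis P1·P7 via (44.53,59.065): [(0, 58.0229) (0, 0) (2.3338, 0) (35.649, 50.0082)]  |A|=1092.5854
9. ⊥bis P1·P8 via (25.25,59.87): [(0, 58.0229) (0, 0) (2.3338, 0) (35.649, 50.0082)]  |A|=1092.5854
10. ⊥bis P1·P9 via (12.63,51.76): [(0, 53.0409) (0, 0) (2.3338, 0) (35.2855, 49.4624)]  |A|=993.5047
11. canonical 4-gon: [(0, 53.0409) (0, 0) (2.3338, 0) (35.2855, 49.4624)]
12. shoelace: 993.5047

Area of P1's cell: 993.5047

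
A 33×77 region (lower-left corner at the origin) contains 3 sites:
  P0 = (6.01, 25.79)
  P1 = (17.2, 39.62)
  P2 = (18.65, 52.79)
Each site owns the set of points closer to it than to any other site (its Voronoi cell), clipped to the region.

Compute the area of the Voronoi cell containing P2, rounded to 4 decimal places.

1. box [0,33]×[0,77]: [(0, 0) (33, 0) (33, 77) (0, 77)]
2. ⊥bis P2·P0 via (12.33,39.29): [(0, 45.0623) (33, 29.6134) (33, 77) (0, 77)]  |A|=1308.8519
3. ⊥bis P2·P1 via (17.925,46.205): [(0, 48.1785) (33, 44.5453) (33, 77) (0, 77)]  |A|=1011.0576
4. canonical 4-gon: [(0, 48.1785) (33, 44.5453) (33, 77) (0, 77)]
5. shoelace: 1011.0576

Area of P2's cell: 1011.0576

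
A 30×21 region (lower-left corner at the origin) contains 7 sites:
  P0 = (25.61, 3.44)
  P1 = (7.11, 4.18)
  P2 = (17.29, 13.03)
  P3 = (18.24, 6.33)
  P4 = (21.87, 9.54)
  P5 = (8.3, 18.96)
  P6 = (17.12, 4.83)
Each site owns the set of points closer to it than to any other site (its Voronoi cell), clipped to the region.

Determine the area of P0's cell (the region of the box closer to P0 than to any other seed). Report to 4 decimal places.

1. box [0,30]×[0,21]: [(0, 0) (30, 0) (30, 21) (0, 21)]
2. ⊥bis P0·P1 via (16.36,3.81): [(16.2076, 0) (30, 0) (30, 21) (17.0476, 21)]  |A|=280.8204
3. ⊥bis P0·P2 via (21.45,8.235): [(16.3604, 3.8194) (16.2076, 0) (30, 0) (30, 15.6527)]  |A|=133.088
4. ⊥bis P0·P3 via (21.925,4.885): [(24.1609, 10.5869) (20.0094, 0) (30, 0) (30, 15.6527)]  |A|=98.5835
5. ⊥bis P0·P4 via (23.74,6.49): [(22.1791, 5.533) (20.0094, 0) (30, 0) (30, 10.3281)]  |A|=68.0263
6. ⊥bis P0·P5 via (16.955,11.2): [(22.1791, 5.533) (20.0094, 0) (30, 0) (30, 10.3281)]  |A|=68.0263
7. ⊥bis P0·P6 via (21.365,4.135): [(22.1791, 5.533) (21.1744, 2.9708) (20.688, 0) (30, 0) (30, 10.3281)]  |A|=67.0184
8. canonical 5-gon: [(22.1791, 5.533) (21.1744, 2.9708) (20.688, 0) (30, 0) (30, 10.3281)]
9. shoelace: 67.0184

Area of P0's cell: 67.0184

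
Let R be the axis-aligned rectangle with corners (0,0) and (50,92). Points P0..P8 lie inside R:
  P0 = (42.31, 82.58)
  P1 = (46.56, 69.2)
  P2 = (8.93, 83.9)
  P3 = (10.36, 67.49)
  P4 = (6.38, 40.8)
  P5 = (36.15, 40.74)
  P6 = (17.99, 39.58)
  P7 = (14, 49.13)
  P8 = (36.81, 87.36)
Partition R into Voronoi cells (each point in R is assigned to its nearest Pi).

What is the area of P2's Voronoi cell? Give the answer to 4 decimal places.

Area of P2's cell: 371.5452

1. box [0,50]×[0,92]: [(0, 0) (50, 0) (50, 92) (0, 92)]
2. ⊥bis P2·P0 via (25.62,83.24): [(0, 0) (22.3283, 0) (25.9664, 92) (0, 92)]  |A|=2221.5569
3. ⊥bis P2·P1 via (27.745,76.55): [(0, 5.5266) (25.0863, 69.7441) (25.9664, 92) (0, 92)]  |A|=1373.6023
4. ⊥bis P2·P3 via (9.645,75.695): [(0, 74.8545) (25.3758, 77.0658) (25.9664, 92) (0, 92)]  |A|=411.4341
5. ⊥bis P2·P4 via (7.655,62.35): [(0, 74.8545) (25.3758, 77.0658) (25.9664, 92) (0, 92)]  |A|=411.4341
6. ⊥bis P2·P5 via (22.54,62.32): [(0, 74.8545) (25.3758, 77.0658) (25.9664, 92) (0, 92)]  |A|=411.4341
7. ⊥bis P2·P6 via (13.46,61.74): [(0, 74.8545) (25.3758, 77.0658) (25.9664, 92) (0, 92)]  |A|=411.4341
8. ⊥bis P2·P7 via (11.465,66.515): [(0, 74.8545) (25.3758, 77.0658) (25.9664, 92) (0, 92)]  |A|=411.4341
9. ⊥bis P2·P8 via (22.87,85.63): [(0, 74.8545) (23.9483, 76.9414) (22.0795, 92) (0, 92)]  |A|=371.5452
10. canonical 4-gon: [(0, 74.8545) (23.9483, 76.9414) (22.0795, 92) (0, 92)]
11. shoelace: 371.5452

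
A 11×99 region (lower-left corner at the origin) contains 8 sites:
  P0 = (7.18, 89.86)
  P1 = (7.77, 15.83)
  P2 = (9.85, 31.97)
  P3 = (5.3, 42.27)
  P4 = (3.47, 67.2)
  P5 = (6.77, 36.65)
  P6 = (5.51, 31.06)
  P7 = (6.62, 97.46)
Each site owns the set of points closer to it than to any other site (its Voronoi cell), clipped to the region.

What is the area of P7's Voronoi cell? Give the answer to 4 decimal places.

Area of P7's cell: 59.8747

1. box [0,11]×[0,99]: [(0, 0) (11, 0) (11, 99) (0, 99)]
2. ⊥bis P7·P0 via (6.9,93.66): [(0, 93.1516) (11, 93.9621) (11, 99) (0, 99)]  |A|=59.8747
3. ⊥bis P7·P1 via (7.195,56.645): [(0, 93.1516) (11, 93.9621) (11, 99) (0, 99)]  |A|=59.8747
4. ⊥bis P7·P2 via (8.235,64.715): [(0, 93.1516) (11, 93.9621) (11, 99) (0, 99)]  |A|=59.8747
5. ⊥bis P7·P3 via (5.96,69.865): [(0, 93.1516) (11, 93.9621) (11, 99) (0, 99)]  |A|=59.8747
6. ⊥bis P7·P4 via (5.045,82.33): [(0, 93.1516) (11, 93.9621) (11, 99) (0, 99)]  |A|=59.8747
7. ⊥bis P7·P5 via (6.695,67.055): [(0, 93.1516) (11, 93.9621) (11, 99) (0, 99)]  |A|=59.8747
8. ⊥bis P7·P6 via (6.065,64.26): [(0, 93.1516) (11, 93.9621) (11, 99) (0, 99)]  |A|=59.8747
9. canonical 4-gon: [(0, 93.1516) (11, 93.9621) (11, 99) (0, 99)]
10. shoelace: 59.8747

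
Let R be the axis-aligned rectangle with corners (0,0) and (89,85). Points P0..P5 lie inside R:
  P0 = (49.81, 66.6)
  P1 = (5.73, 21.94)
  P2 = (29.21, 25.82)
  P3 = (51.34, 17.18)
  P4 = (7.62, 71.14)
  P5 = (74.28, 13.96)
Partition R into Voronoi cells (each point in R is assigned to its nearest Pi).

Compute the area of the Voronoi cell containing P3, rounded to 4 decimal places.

1. box [0,89]×[0,85]: [(0, 0) (89, 0) (89, 85) (0, 85)]
2. ⊥bis P3·P0 via (50.575,41.89): [(0, 40.3242) (0, 0) (89, 0) (89, 43.0796)]  |A|=3711.4712
3. ⊥bis P3·P1 via (28.535,19.56): [(30.8015, 41.2778) (26.4937, 0) (89, 0) (89, 43.0796)]  |A|=2543.6464
4. ⊥bis P3·P2 via (40.275,21.5): [(48.207, 41.8167) (31.881, 0) (89, 0) (89, 43.0796)]  |A|=2072.9366
5. ⊥bis P3·P4 via (29.48,44.16): [(48.207, 41.8167) (31.881, 0) (89, 0) (89, 43.0796)]  |A|=2072.9366
6. ⊥bis P3·P5 via (62.81,15.57): [(66.574, 42.3853) (48.207, 41.8167) (31.881, 0) (60.6245, 0)]  |A|=988.532
7. canonical 4-gon: [(66.574, 42.3853) (48.207, 41.8167) (31.881, 0) (60.6245, 0)]
8. shoelace: 988.532

Area of P3's cell: 988.5320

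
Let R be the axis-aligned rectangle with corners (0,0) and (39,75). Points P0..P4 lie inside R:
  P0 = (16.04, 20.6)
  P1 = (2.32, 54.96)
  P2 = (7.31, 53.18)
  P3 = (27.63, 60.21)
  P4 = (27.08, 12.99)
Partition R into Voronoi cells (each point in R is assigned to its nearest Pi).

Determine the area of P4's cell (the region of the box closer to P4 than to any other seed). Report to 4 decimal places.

Area of P4's cell: 599.9015

1. box [0,39]×[0,75]: [(0, 0) (39, 0) (39, 75) (0, 75)]
2. ⊥bis P4·P0 via (21.56,16.795): [(9.983, 0) (39, 0) (39, 42.0956)]  |A|=610.7438
3. ⊥bis P4·P1 via (14.7,33.975): [(9.983, 0) (39, 0) (39, 42.0956)]  |A|=610.7438
4. ⊥bis P4·P2 via (17.195,33.085): [(9.983, 0) (39, 0) (39, 42.0956)]  |A|=610.7438
5. ⊥bis P4·P3 via (27.355,36.6): [(35.1492, 36.5092) (9.983, 0) (39, 0) (39, 36.4644)]  |A|=599.9015
6. canonical 4-gon: [(35.1492, 36.5092) (9.983, 0) (39, 0) (39, 36.4644)]
7. shoelace: 599.9015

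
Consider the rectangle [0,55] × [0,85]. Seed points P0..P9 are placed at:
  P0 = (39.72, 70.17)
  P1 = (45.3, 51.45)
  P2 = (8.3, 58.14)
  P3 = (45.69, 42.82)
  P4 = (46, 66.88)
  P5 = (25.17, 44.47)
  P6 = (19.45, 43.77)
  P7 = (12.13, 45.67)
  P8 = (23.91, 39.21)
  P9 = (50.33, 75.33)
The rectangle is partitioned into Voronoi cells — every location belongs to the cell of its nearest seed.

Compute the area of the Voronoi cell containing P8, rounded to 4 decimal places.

1. box [0,55]×[0,85]: [(0, 0) (55, 0) (55, 85) (0, 85)]
2. ⊥bis P8·P0 via (31.815,54.69): [(0, 70.9366) (0, 0) (55, 0) (55, 42.8504)]  |A|=3129.1421
3. ⊥bis P8·P1 via (34.605,45.33): [(28.1895, 56.5414) (0, 70.9366) (0, 0) (55, 0) (55, 9.6887)]  |A|=2684.6022
4. ⊥bis P8·P2 via (16.105,48.675): [(28.1895, 56.5414) (26.6178, 57.344) (0, 35.3945) (0, 0) (55, 0) (55, 9.6887)]  |A|=2211.5768
5. ⊥bis P8·P3 via (34.8,41.015): [(33.8727, 46.6098) (28.1895, 56.5414) (26.6178, 57.344) (0, 35.3945) (0, 0) (41.5982, 0)]  |A|=1796.9002
6. ⊥bis P8·P4 via (34.955,53.045): [(33.8727, 46.6098) (28.1895, 56.5414) (26.6178, 57.344) (0, 35.3945) (0, 0) (41.5982, 0)]  |A|=1796.9002
7. ⊥bis P8·P5 via (24.54,41.84): [(35.0818, 39.3148) (11.5808, 44.9443) (0, 35.3945) (0, 0) (41.5982, 0)]  |A|=1583.3751
8. ⊥bis P8·P6 via (21.68,41.49): [(35.0818, 39.3148) (22.5301, 42.3215) (0, 20.2854) (0, 0) (41.5982, 0)]  |A|=1345.7016
9. ⊥bis P8·P7 via (18.02,42.44): [(35.0818, 39.3148) (22.5301, 42.3215) (12.6623, 32.67) (0, 9.58) (0, 0) (41.5982, 0)]  |A|=1277.924
10. ⊥bis P8·P9 via (37.12,57.27): [(35.0818, 39.3148) (22.5301, 42.3215) (12.6623, 32.67) (0, 9.58) (0, 0) (41.5982, 0)]  |A|=1277.924
11. canonical 6-gon: [(35.0818, 39.3148) (22.5301, 42.3215) (12.6623, 32.67) (0, 9.58) (0, 0) (41.5982, 0)]
12. shoelace: 1277.924

Area of P8's cell: 1277.9240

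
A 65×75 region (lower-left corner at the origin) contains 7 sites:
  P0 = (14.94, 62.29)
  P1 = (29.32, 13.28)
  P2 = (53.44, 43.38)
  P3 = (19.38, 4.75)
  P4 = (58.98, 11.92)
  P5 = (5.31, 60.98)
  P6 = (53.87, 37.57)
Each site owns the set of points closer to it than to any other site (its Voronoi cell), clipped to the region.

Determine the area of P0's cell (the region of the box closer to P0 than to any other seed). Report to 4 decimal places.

1. box [0,65]×[0,75]: [(0, 0) (65, 0) (65, 75) (0, 75)]
2. ⊥bis P0·P1 via (22.13,37.785): [(0, 31.2918) (65, 50.3635) (65, 75) (0, 75)]  |A|=2221.2023
3. ⊥bis P0·P2 via (34.19,52.835): [(0, 31.2918) (27.5839, 39.3852) (45.0768, 75) (0, 75)]  |A|=1405.5197
4. ⊥bis P0·P3 via (17.16,33.52): [(0, 32.1959) (4.1805, 32.5185) (27.5839, 39.3852) (45.0768, 75) (0, 75)]  |A|=1403.6301
5. ⊥bis P0·P4 via (36.96,37.105): [(0, 32.1959) (4.1805, 32.5185) (27.5839, 39.3852) (45.0768, 75) (0, 75)]  |A|=1403.6301
6. ⊥bis P0·P5 via (10.125,61.635): [(13.7056, 35.3132) (27.5839, 39.3852) (45.0768, 75) (8.3069, 75)]  |A|=941.1583
7. ⊥bis P0·P6 via (34.405,49.93): [(13.7056, 35.3132) (27.5839, 39.3852) (45.0768, 75) (8.3069, 75)]  |A|=941.1583
8. canonical 4-gon: [(13.7056, 35.3132) (27.5839, 39.3852) (45.0768, 75) (8.3069, 75)]
9. shoelace: 941.1583

Area of P0's cell: 941.1583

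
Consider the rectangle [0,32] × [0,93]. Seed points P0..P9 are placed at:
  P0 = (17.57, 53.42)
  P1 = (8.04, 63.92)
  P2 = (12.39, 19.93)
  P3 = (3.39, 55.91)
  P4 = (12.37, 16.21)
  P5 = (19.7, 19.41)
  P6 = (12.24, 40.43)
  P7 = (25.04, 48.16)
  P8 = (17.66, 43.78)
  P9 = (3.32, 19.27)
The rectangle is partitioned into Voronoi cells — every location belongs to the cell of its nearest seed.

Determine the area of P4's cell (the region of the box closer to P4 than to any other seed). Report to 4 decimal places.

1. box [0,32]×[0,93]: [(0, 0) (32, 0) (32, 93) (0, 93)]
2. ⊥bis P4·P0 via (14.97,34.815): [(0, 36.907) (0, 0) (32, 0) (32, 32.4351)]  |A|=1109.4739
3. ⊥bis P4·P1 via (10.205,40.065): [(0, 36.907) (0, 0) (32, 0) (32, 32.4351)]  |A|=1109.4739
4. ⊥bis P4·P2 via (12.38,18.07): [(0, 18.1366) (0, 0) (32, 0) (32, 17.9645)]  |A|=577.6172
5. ⊥bis P4·P3 via (7.88,36.06): [(0, 18.1366) (0, 0) (32, 0) (32, 17.9645)]  |A|=577.6172
6. ⊥bis P4·P5 via (16.035,17.81): [(15.9298, 18.0509) (0, 18.1366) (0, 0) (23.8102, 0)]  |A|=359.3538
7. ⊥bis P4·P6 via (12.305,28.32): [(15.9298, 18.0509) (0, 18.1366) (0, 0) (23.8102, 0)]  |A|=359.3538
8. ⊥bis P4·P7 via (18.705,32.185): [(15.9298, 18.0509) (0, 18.1366) (0, 0) (23.8102, 0)]  |A|=359.3538
9. ⊥bis P4·P8 via (15.015,29.995): [(15.9298, 18.0509) (0, 18.1366) (0, 0) (23.8102, 0)]  |A|=359.3538
10. ⊥bis P4·P9 via (7.845,17.74): [(15.9298, 18.0509) (7.9646, 18.0937) (1.8467, 0) (23.8102, 0)]  |A|=270.4214
11. canonical 4-gon: [(15.9298, 18.0509) (7.9646, 18.0937) (1.8467, 0) (23.8102, 0)]
12. shoelace: 270.4214

Area of P4's cell: 270.4214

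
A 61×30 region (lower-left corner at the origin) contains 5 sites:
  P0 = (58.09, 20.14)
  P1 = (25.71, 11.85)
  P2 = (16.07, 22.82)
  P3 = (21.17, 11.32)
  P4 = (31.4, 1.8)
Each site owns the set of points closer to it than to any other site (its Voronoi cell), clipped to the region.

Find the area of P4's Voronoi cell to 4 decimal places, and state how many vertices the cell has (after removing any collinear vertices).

Area of P4's cell: 252.8413 (4 vertices)

1. box [0,61]×[0,30]: [(0, 0) (61, 0) (61, 30) (0, 30)]
2. ⊥bis P4·P0 via (44.745,10.97): [(0, 0) (52.283, 0) (31.6686, 30) (0, 30)]  |A|=1259.2737
3. ⊥bis P4·P1 via (28.555,6.825): [(16.5003, 0) (52.283, 0) (42.261, 14.5849)]  |A|=260.9441
4. ⊥bis P4·P2 via (23.735,12.31): [(16.5003, 0) (52.283, 0) (42.261, 14.5849)]  |A|=260.9441
5. ⊥bis P4·P3 via (26.285,6.56): [(24.2783, 4.4037) (20.1803, 0) (52.283, 0) (42.261, 14.5849)]  |A|=252.8413
6. canonical 4-gon: [(24.2783, 4.4037) (20.1803, 0) (52.283, 0) (42.261, 14.5849)]
7. shoelace: 252.8413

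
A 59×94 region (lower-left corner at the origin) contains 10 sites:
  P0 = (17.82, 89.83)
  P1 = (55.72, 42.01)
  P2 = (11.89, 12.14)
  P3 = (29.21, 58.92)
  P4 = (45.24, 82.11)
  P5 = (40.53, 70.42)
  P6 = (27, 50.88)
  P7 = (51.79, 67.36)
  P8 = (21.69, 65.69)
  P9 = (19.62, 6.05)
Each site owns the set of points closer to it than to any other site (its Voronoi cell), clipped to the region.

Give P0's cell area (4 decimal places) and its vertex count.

1. box [0,59]×[0,94]: [(0, 0) (59, 0) (59, 94) (0, 94)]
2. ⊥bis P0·P1 via (36.77,65.92): [(0, 36.7777) (59, 83.5385) (59, 94) (0, 94)]  |A|=1996.6708
3. ⊥bis P0·P2 via (14.855,50.985): [(0, 52.1189) (17.6561, 50.7712) (59, 83.5385) (59, 94) (0, 94)]  |A|=1861.2384
4. ⊥bis P0·P3 via (23.515,74.375): [(0, 65.71) (59, 87.4508) (59, 94) (0, 94)]  |A|=1027.7559
5. ⊥bis P0·P4 via (31.53,85.97): [(0, 65.71) (28.8154, 76.3281) (33.7908, 94) (0, 94)]  |A|=706.1672
6. ⊥bis P0·P5 via (29.175,80.125): [(0, 65.71) (24.6033, 74.776) (30.2328, 81.3627) (33.7908, 94) (0, 94)]  |A|=696.6643
7. ⊥bis P0·P6 via (22.41,70.355): [(0, 65.71) (24.6033, 74.776) (30.2328, 81.3627) (33.7908, 94) (0, 94)]  |A|=696.6643
8. ⊥bis P0·P7 via (34.805,78.595): [(0, 65.71) (24.6033, 74.776) (30.2328, 81.3627) (33.7908, 94) (0, 94)]  |A|=696.6643
9. ⊥bis P0·P8 via (19.755,77.76): [(0, 74.593) (28.3284, 79.1344) (30.2328, 81.3627) (33.7908, 94) (0, 94)]  |A|=534.1139
10. ⊥bis P0·P9 via (18.72,47.94): [(0, 74.593) (28.3284, 79.1344) (30.2328, 81.3627) (33.7908, 94) (0, 94)]  |A|=534.1139
11. canonical 5-gon: [(0, 74.593) (28.3284, 79.1344) (30.2328, 81.3627) (33.7908, 94) (0, 94)]
12. shoelace: 534.1139

Area of P0's cell: 534.1139 (5 vertices)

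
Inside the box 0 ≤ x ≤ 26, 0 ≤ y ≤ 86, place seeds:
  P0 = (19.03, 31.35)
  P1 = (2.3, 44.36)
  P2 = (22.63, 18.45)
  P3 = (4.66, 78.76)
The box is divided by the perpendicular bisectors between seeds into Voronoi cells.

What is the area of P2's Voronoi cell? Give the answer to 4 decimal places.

Area of P2's cell: 590.5870

1. box [0,26]×[0,86]: [(0, 0) (26, 0) (26, 86) (0, 86)]
2. ⊥bis P2·P0 via (20.83,24.9): [(0, 19.087) (0, 0) (26, 0) (26, 26.3428)]  |A|=590.587
3. ⊥bis P2·P1 via (12.465,31.405): [(0, 19.087) (0, 0) (26, 0) (26, 26.3428)]  |A|=590.587
4. ⊥bis P2·P3 via (13.645,48.605): [(0, 19.087) (0, 0) (26, 0) (26, 26.3428)]  |A|=590.587
5. canonical 4-gon: [(0, 19.087) (0, 0) (26, 0) (26, 26.3428)]
6. shoelace: 590.587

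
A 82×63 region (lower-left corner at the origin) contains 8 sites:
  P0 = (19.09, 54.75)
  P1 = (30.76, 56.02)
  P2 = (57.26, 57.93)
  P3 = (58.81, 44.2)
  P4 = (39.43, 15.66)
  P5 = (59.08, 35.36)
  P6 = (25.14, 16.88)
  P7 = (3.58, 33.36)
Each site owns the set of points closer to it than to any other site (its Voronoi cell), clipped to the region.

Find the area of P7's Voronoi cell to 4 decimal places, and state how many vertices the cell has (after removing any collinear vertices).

Area of P7's cell: 518.9781 (3 vertices)

1. box [0,82]×[0,63]: [(0, 0) (82, 0) (82, 63) (0, 63)]
2. ⊥bis P7·P0 via (11.335,44.055): [(0, 52.2741) (0, 0) (72.0917, 0)]  |A|=1884.2632
3. ⊥bis P7·P1 via (17.17,44.69): [(27.4279, 32.386) (0, 52.2741) (0, 0) (54.4281, 0)]  |A|=1598.237
4. ⊥bis P7·P2 via (30.42,45.645): [(47.5192, 8.287) (27.4279, 32.386) (0, 52.2741) (0, 0) (51.3123, 0)]  |A|=1585.3266
5. ⊥bis P7·P3 via (31.195,38.78): [(33.9963, 24.5074) (27.4279, 32.386) (0, 52.2741) (0, 0) (38.8064, 0)]  |A|=1406.8131
6. ⊥bis P7·P4 via (21.505,24.51): [(25.9299, 33.4722) (0, 52.2741) (0, 0) (9.4038, 0)]  |A|=835.1128
7. ⊥bis P7·P5 via (31.33,34.36): [(25.9299, 33.4722) (0, 52.2741) (0, 0) (9.4038, 0)]  |A|=835.1128
8. ⊥bis P7·P6 via (14.36,25.12): [(22.5935, 35.8914) (0, 52.2741) (0, 6.3335)]  |A|=518.9781
9. canonical 3-gon: [(22.5935, 35.8914) (0, 52.2741) (0, 6.3335)]
10. shoelace: 518.9781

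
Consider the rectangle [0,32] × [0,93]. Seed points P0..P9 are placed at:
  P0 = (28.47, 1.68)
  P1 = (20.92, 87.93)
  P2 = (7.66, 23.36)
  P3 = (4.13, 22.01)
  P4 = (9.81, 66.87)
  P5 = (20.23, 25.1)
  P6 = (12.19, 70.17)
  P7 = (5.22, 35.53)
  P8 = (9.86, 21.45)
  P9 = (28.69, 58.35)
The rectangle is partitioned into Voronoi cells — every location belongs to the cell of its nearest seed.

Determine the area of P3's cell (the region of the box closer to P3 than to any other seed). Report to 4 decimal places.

1. box [0,32]×[0,93]: [(0, 0) (32, 0) (32, 93) (0, 93)]
2. ⊥bis P3·P0 via (16.3,11.845): [(0, 0) (6.4065, 0) (32, 30.6418) (32, 93) (0, 93)]  |A|=2583.8845
3. ⊥bis P3·P1 via (12.525,54.97): [(0, 58.1602) (0, 0) (6.4065, 0) (32, 30.6418) (32, 50.0097)]  |A|=1338.6015
4. ⊥bis P3·P2 via (5.895,22.685): [(0, 38.0993) (0, 0) (6.4065, 0) (12.0065, 6.7046)]  |A|=250.1959
5. ⊥bis P3·P4 via (6.97,44.44): [(0, 38.0993) (0, 0) (6.4065, 0) (12.0065, 6.7046)]  |A|=250.1959
6. ⊥bis P3·P5 via (12.18,23.555): [(0, 38.0993) (0, 0) (6.4065, 0) (12.0065, 6.7046)]  |A|=250.1959
7. ⊥bis P3·P6 via (8.16,46.09): [(0, 38.0993) (0, 0) (6.4065, 0) (12.0065, 6.7046)]  |A|=250.1959
8. ⊥bis P3·P7 via (4.675,28.77): [(3.5327, 28.8621) (0, 29.1469) (0, 0) (6.4065, 0) (12.0065, 6.7046)]  |A|=234.383
9. ⊥bis P3·P8 via (6.995,21.73): [(6.8454, 20.1998) (3.5327, 28.8621) (0, 29.1469) (0, 0) (4.8713, 0)]  |A|=163.7901
10. ⊥bis P3·P9 via (16.41,40.18): [(6.8454, 20.1998) (3.5327, 28.8621) (0, 29.1469) (0, 0) (4.8713, 0)]  |A|=163.7901
11. canonical 5-gon: [(6.8454, 20.1998) (3.5327, 28.8621) (0, 29.1469) (0, 0) (4.8713, 0)]
12. shoelace: 163.7901

Area of P3's cell: 163.7901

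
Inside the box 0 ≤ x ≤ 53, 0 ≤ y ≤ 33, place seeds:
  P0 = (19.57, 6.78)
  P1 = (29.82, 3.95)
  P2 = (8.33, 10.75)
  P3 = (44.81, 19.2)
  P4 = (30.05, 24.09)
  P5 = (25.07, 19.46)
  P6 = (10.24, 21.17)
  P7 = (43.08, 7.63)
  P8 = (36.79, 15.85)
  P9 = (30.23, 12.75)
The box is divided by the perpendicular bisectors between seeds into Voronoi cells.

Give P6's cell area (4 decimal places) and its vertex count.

1. box [0,53]×[0,33]: [(0, 0) (53, 0) (53, 33) (0, 33)]
2. ⊥bis P6·P0 via (14.905,13.975): [(0, 4.3111) (44.248, 33) (0, 33)]  |A|=634.7127
3. ⊥bis P6·P1 via (20.03,12.56): [(0, 4.3111) (29.7252, 23.5839) (38.0063, 33) (0, 33)]  |A|=605.327
4. ⊥bis P6·P2 via (9.285,15.96): [(0, 17.662) (16.0531, 14.7194) (29.7252, 23.5839) (38.0063, 33) (0, 33)]  |A|=498.1656
5. ⊥bis P6·P3 via (27.525,20.185): [(0, 17.662) (16.0531, 14.7194) (27.6417, 22.2331) (28.2553, 33) (0, 33)]  |A|=441.4552
6. ⊥bis P6·P4 via (20.145,22.63): [(0, 17.662) (16.0531, 14.7194) (20.8524, 17.8311) (18.6165, 33) (0, 33)]  |A|=333.1502
7. ⊥bis P6·P5 via (17.655,20.315): [(0, 17.662) (16.0531, 14.7194) (17.0871, 15.3898) (18.8977, 31.0921) (18.6165, 33) (0, 33)]  |A|=305.7985
8. ⊥bis P6·P7 via (26.66,14.4): [(0, 17.662) (16.0531, 14.7194) (17.0871, 15.3898) (18.8977, 31.0921) (18.6165, 33) (0, 33)]  |A|=305.7985
9. ⊥bis P6·P8 via (23.515,18.51): [(0, 17.662) (16.0531, 14.7194) (17.0871, 15.3898) (18.8977, 31.0921) (18.6165, 33) (0, 33)]  |A|=305.7985
10. ⊥bis P6·P9 via (20.235,16.96): [(0, 17.662) (16.0531, 14.7194) (17.0871, 15.3898) (18.8977, 31.0921) (18.6165, 33) (0, 33)]  |A|=305.7985
11. canonical 6-gon: [(0, 17.662) (16.0531, 14.7194) (17.0871, 15.3898) (18.8977, 31.0921) (18.6165, 33) (0, 33)]
12. shoelace: 305.7985

Area of P6's cell: 305.7985 (6 vertices)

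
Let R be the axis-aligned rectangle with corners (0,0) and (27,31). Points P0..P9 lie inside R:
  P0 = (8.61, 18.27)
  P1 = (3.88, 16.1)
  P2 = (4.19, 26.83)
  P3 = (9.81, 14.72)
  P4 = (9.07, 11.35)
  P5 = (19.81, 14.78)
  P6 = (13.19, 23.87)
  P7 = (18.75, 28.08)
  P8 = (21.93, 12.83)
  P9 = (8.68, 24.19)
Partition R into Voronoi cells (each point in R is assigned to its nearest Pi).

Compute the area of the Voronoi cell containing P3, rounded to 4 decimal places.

1. box [0,27]×[0,31]: [(0, 0) (27, 0) (27, 31) (0, 31)]
2. ⊥bis P3·P0 via (9.21,16.495): [(0, 13.3818) (0, 0) (27, 0) (27, 22.5085)]  |A|=484.5188
3. ⊥bis P3·P1 via (6.845,15.41): [(6.9171, 15.7199) (3.2589, 0) (27, 0) (27, 22.5085)]  |A|=412.6226
4. ⊥bis P3·P2 via (7,20.775): [(6.9171, 15.7199) (3.2589, 0) (27, 0) (27, 22.5085)]  |A|=412.6226
5. ⊥bis P3·P4 via (9.44,13.035): [(6.9171, 15.7199) (6.4453, 13.6926) (27, 9.1791) (27, 22.5085)]  |A|=155.7472
6. ⊥bis P3·P5 via (14.81,14.75): [(14.7882, 18.3806) (6.9171, 15.7199) (6.4453, 13.6926) (14.8274, 11.852)]  |A|=34.6765
7. ⊥bis P3·P6 via (11.5,19.295): [(14.79, 18.0797) (14.3638, 18.2371) (6.9171, 15.7199) (6.4453, 13.6926) (14.8274, 11.852)]  |A|=34.6126
8. ⊥bis P3·P7 via (14.28,21.4): [(14.79, 18.0797) (14.3638, 18.2371) (6.9171, 15.7199) (6.4453, 13.6926) (14.8274, 11.852)]  |A|=34.6126
9. ⊥bis P3·P8 via (15.87,13.775): [(14.79, 18.0797) (14.3638, 18.2371) (6.9171, 15.7199) (6.4453, 13.6926) (14.8274, 11.852)]  |A|=34.6126
10. ⊥bis P3·P9 via (9.245,19.455): [(14.79, 18.0797) (14.3638, 18.2371) (6.9171, 15.7199) (6.4453, 13.6926) (14.8274, 11.852)]  |A|=34.6126
11. canonical 5-gon: [(14.79, 18.0797) (14.3638, 18.2371) (6.9171, 15.7199) (6.4453, 13.6926) (14.8274, 11.852)]
12. shoelace: 34.6126

Area of P3's cell: 34.6126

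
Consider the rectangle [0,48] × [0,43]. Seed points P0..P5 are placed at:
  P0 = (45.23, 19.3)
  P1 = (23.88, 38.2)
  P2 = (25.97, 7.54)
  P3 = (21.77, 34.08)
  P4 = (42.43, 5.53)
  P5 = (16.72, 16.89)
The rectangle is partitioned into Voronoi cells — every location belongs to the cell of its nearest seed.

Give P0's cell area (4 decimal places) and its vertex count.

1. box [0,48]×[0,43]: [(0, 0) (48, 0) (48, 43) (0, 43)]
2. ⊥bis P0·P1 via (34.555,28.75): [(9.1042, 0) (48, 0) (48, 43) (47.1698, 43)]  |A|=854.1104
3. ⊥bis P0·P2 via (35.6,13.42): [(29.6339, 23.191) (43.7941, 0) (48, 0) (48, 43) (47.1698, 43)]  |A|=451.8631
4. ⊥bis P0·P3 via (33.5,26.69): [(35.3972, 29.7013) (30.4517, 21.8516) (43.7941, 0) (48, 0) (48, 43) (47.1698, 43)]  |A|=445.3412
5. ⊥bis P0·P4 via (43.83,12.415): [(35.3972, 29.7013) (30.4517, 21.8516) (35.134, 14.1833) (48, 11.5671) (48, 43) (47.1698, 43)]  |A|=341.1036
6. ⊥bis P0·P5 via (30.975,18.095): [(35.3972, 29.7013) (30.6331, 22.1395) (30.6905, 21.4606) (35.134, 14.1833) (48, 11.5671) (48, 43) (47.1698, 43)]  |A|=341.0338
7. canonical 7-gon: [(35.3972, 29.7013) (30.6331, 22.1395) (30.6905, 21.4606) (35.134, 14.1833) (48, 11.5671) (48, 43) (47.1698, 43)]
8. shoelace: 341.0338

Area of P0's cell: 341.0338 (7 vertices)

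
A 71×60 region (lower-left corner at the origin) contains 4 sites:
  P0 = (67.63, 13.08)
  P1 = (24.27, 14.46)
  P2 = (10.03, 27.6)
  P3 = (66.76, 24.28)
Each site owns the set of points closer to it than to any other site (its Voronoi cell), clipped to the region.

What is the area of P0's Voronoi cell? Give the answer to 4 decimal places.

1. box [0,71]×[0,60]: [(0, 0) (71, 0) (71, 60) (0, 60)]
2. ⊥bis P0·P1 via (45.95,13.77): [(45.5117, 0) (71, 0) (71, 60) (47.4213, 60)]  |A|=1472.0073
3. ⊥bis P0·P2 via (38.83,20.34): [(47.2181, 53.6153) (45.5117, 0) (71, 0) (71, 60) (48.8276, 60)]  |A|=1467.5179
4. ⊥bis P0·P3 via (67.195,18.68): [(46.054, 17.0378) (45.5117, 0) (71, 0) (71, 18.9756)]  |A|=453.8141
5. canonical 4-gon: [(46.054, 17.0378) (45.5117, 0) (71, 0) (71, 18.9756)]
6. shoelace: 453.8141

Area of P0's cell: 453.8141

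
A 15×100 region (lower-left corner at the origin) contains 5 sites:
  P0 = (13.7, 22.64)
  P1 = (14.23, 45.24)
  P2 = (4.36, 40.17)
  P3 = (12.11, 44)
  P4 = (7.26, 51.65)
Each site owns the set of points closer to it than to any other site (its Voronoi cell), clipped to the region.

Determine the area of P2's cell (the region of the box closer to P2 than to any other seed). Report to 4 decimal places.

1. box [0,15]×[0,100]: [(0, 0) (15, 0) (15, 100) (0, 100)]
2. ⊥bis P2·P0 via (9.03,31.405): [(0, 26.5938) (15, 34.5858) (15, 100) (0, 100)]  |A|=1041.1528
3. ⊥bis P2·P1 via (9.295,42.705): [(0, 60.8) (0, 26.5938) (13.7953, 33.944)]  |A|=235.9431
4. ⊥bis P2·P3 via (8.235,42.085): [(0, 58.7485) (0, 26.5938) (12.5786, 33.2957)]  |A|=202.2308
5. ⊥bis P2·P4 via (5.81,45.91): [(6.421, 45.7557) (0, 47.3777) (0, 26.5938) (12.5786, 33.2957)]  |A|=165.7248
6. canonical 4-gon: [(6.421, 45.7557) (0, 47.3777) (0, 26.5938) (12.5786, 33.2957)]
7. shoelace: 165.7248

Area of P2's cell: 165.7248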